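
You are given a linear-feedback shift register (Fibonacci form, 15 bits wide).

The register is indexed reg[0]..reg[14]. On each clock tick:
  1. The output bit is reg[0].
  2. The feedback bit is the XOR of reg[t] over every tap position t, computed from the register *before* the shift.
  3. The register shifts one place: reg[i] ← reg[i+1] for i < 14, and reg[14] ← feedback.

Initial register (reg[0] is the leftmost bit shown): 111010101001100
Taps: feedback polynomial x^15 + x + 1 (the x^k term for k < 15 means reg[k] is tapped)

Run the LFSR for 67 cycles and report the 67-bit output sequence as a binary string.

step | reg (before) | out | fb
   0 | 111010101001100 | 1 | 0
   1 | 110101010011000 | 1 | 0
   2 | 101010100110000 | 1 | 1
   3 | 010101001100001 | 0 | 1
   4 | 101010011000011 | 1 | 1
   5 | 010100110000111 | 0 | 1
   6 | 101001100001111 | 1 | 1
   7 | 010011000011111 | 0 | 1
   8 | 100110000111111 | 1 | 1
   9 | 001100001111111 | 0 | 0
  10 | 011000011111110 | 0 | 1
  11 | 110000111111101 | 1 | 0
  12 | 100001111111010 | 1 | 1
  13 | 000011111110101 | 0 | 0
  14 | 000111111101010 | 0 | 0
  15 | 001111111010100 | 0 | 0
  16 | 011111110101000 | 0 | 1
  17 | 111111101010001 | 1 | 0
  18 | 111111010100010 | 1 | 0
  19 | 111110101000100 | 1 | 0
  20 | 111101010001000 | 1 | 0
  21 | 111010100010000 | 1 | 0
  22 | 110101000100000 | 1 | 0
  23 | 101010001000000 | 1 | 1
  24 | 010100010000001 | 0 | 1
  25 | 101000100000011 | 1 | 1
  26 | 010001000000111 | 0 | 1
  27 | 100010000001111 | 1 | 1
  28 | 000100000011111 | 0 | 0
  29 | 001000000111110 | 0 | 0
  30 | 010000001111100 | 0 | 1
  31 | 100000011111001 | 1 | 1
  32 | 000000111110011 | 0 | 0
  33 | 000001111100110 | 0 | 0
  34 | 000011111001100 | 0 | 0
  35 | 000111110011000 | 0 | 0
  36 | 001111100110000 | 0 | 0
  37 | 011111001100000 | 0 | 1
  38 | 111110011000001 | 1 | 0
  39 | 111100110000010 | 1 | 0
  40 | 111001100000100 | 1 | 0
  41 | 110011000001000 | 1 | 0
  42 | 100110000010000 | 1 | 1
  43 | 001100000100001 | 0 | 0
  44 | 011000001000010 | 0 | 1
  45 | 110000010000101 | 1 | 0
  46 | 100000100001010 | 1 | 1
  47 | 000001000010101 | 0 | 0
  48 | 000010000101010 | 0 | 0
  49 | 000100001010100 | 0 | 0
  50 | 001000010101000 | 0 | 0
  51 | 010000101010000 | 0 | 1
  52 | 100001010100001 | 1 | 1
  53 | 000010101000011 | 0 | 0
  54 | 000101010000110 | 0 | 0
  55 | 001010100001100 | 0 | 0
  56 | 010101000011000 | 0 | 1
  57 | 101010000110001 | 1 | 1
  58 | 010100001100011 | 0 | 1
  59 | 101000011000111 | 1 | 1
  60 | 010000110001111 | 0 | 1
  61 | 100001100011111 | 1 | 1
  62 | 000011000111111 | 0 | 0
  63 | 000110001111110 | 0 | 0
  64 | 001100011111100 | 0 | 0
  65 | 011000111111000 | 0 | 1
  66 | 110001111110001 | 1 | 0

1110101010011000011111110101000100000011111001100000100001010100001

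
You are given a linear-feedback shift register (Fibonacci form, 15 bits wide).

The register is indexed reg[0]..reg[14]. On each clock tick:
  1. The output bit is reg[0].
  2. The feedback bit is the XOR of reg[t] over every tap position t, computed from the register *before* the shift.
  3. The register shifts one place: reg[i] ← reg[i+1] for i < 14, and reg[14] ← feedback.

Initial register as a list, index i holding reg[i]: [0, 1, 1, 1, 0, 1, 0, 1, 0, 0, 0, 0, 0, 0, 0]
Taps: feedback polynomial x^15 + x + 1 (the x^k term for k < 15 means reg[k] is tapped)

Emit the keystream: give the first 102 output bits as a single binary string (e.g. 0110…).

k : reg_k → out_k, fb_k
0: 011101010000000 → 0, fb=1
1: 111010100000001 → 1, fb=0
2: 110101000000010 → 1, fb=0
3: 101010000000100 → 1, fb=1
4: 010100000001001 → 0, fb=1
5: 101000000010011 → 1, fb=1
6: 010000000100111 → 0, fb=1
7: 100000001001111 → 1, fb=1
8: 000000010011111 → 0, fb=0
9: 000000100111110 → 0, fb=0
10: 000001001111100 → 0, fb=0
11: 000010011111000 → 0, fb=0
12: 000100111110000 → 0, fb=0
13: 001001111100000 → 0, fb=0
14: 010011111000000 → 0, fb=1
15: 100111110000001 → 1, fb=1
16: 001111100000011 → 0, fb=0
17: 011111000000110 → 0, fb=1
18: 111110000001101 → 1, fb=0
19: 111100000011010 → 1, fb=0
20: 111000000110100 → 1, fb=0
21: 110000001101000 → 1, fb=0
22: 100000011010000 → 1, fb=1
23: 000000110100001 → 0, fb=0
24: 000001101000010 → 0, fb=0
25: 000011010000100 → 0, fb=0
26: 000110100001000 → 0, fb=0
27: 001101000010000 → 0, fb=0
28: 011010000100000 → 0, fb=1
29: 110100001000001 → 1, fb=0
30: 101000010000010 → 1, fb=1
31: 010000100000101 → 0, fb=1
32: 100001000001011 → 1, fb=1
33: 000010000010111 → 0, fb=0
34: 000100000101110 → 0, fb=0
35: 001000001011100 → 0, fb=0
36: 010000010111000 → 0, fb=1
37: 100000101110001 → 1, fb=1
38: 000001011100011 → 0, fb=0
39: 000010111000110 → 0, fb=0
40: 000101110001100 → 0, fb=0
41: 001011100011000 → 0, fb=0
42: 010111000110000 → 0, fb=1
43: 101110001100001 → 1, fb=1
44: 011100011000011 → 0, fb=1
45: 111000110000111 → 1, fb=0
46: 110001100001110 → 1, fb=0
47: 100011000011100 → 1, fb=1
48: 000110000111001 → 0, fb=0
49: 001100001110010 → 0, fb=0
50: 011000011100100 → 0, fb=1
51: 110000111001001 → 1, fb=0
52: 100001110010010 → 1, fb=1
53: 000011100100101 → 0, fb=0
54: 000111001001010 → 0, fb=0
55: 001110010010100 → 0, fb=0
56: 011100100101000 → 0, fb=1
57: 111001001010001 → 1, fb=0
58: 110010010100010 → 1, fb=0
59: 100100101000100 → 1, fb=1
60: 001001010001001 → 0, fb=0
61: 010010100010010 → 0, fb=1
62: 100101000100101 → 1, fb=1
63: 001010001001011 → 0, fb=0
64: 010100010010110 → 0, fb=1
65: 101000100101101 → 1, fb=1
66: 010001001011011 → 0, fb=1
67: 100010010110111 → 1, fb=1
68: 000100101101111 → 0, fb=0
69: 001001011011110 → 0, fb=0
70: 010010110111100 → 0, fb=1
71: 100101101111001 → 1, fb=1
72: 001011011110011 → 0, fb=0
73: 010110111100110 → 0, fb=1
74: 101101111001101 → 1, fb=1
75: 011011110011011 → 0, fb=1
76: 110111100110111 → 1, fb=0
77: 101111001101110 → 1, fb=1
78: 011110011011101 → 0, fb=1
79: 111100110111011 → 1, fb=0
80: 111001101110110 → 1, fb=0
81: 110011011101100 → 1, fb=0
82: 100110111011000 → 1, fb=1
83: 001101110110001 → 0, fb=0
84: 011011101100010 → 0, fb=1
85: 110111011000101 → 1, fb=0
86: 101110110001010 → 1, fb=1
87: 011101100010101 → 0, fb=1
88: 111011000101011 → 1, fb=0
89: 110110001010110 → 1, fb=0
90: 101100010101100 → 1, fb=1
91: 011000101011001 → 0, fb=1
92: 110001010110011 → 1, fb=0
93: 100010101100110 → 1, fb=1
94: 000101011001101 → 0, fb=0
95: 001010110011010 → 0, fb=0
96: 010101100110100 → 0, fb=1
97: 101011001101001 → 1, fb=1
98: 010110011010011 → 0, fb=1
99: 101100110100111 → 1, fb=1
100: 011001101001111 → 0, fb=1
101: 110011010011111 → 1, fb=0

011101010000000100111110000001101000010000010111000110000111001001010001001011011110011011101100010101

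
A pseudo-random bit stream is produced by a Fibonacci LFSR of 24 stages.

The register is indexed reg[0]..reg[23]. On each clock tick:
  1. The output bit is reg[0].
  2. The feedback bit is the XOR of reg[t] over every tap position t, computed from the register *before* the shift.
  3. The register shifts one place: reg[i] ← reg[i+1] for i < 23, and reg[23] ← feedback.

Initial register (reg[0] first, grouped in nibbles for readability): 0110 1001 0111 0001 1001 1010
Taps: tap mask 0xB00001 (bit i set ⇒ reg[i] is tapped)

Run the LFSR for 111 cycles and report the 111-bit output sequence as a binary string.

011010010111000110011010111011000010010110100111101111111100000100011001111010000111000000010011001010101111111

tick  register→output (feedback)
  0  011010010111000110011010→0 (1)
  1  110100101110001100110101→1 (1)
  2  101001011100011001101011→1 (1)
  3  010010111000110011010111→0 (0)
  4  100101110001100110101110→1 (1)
  5  001011100011001101011101→0 (1)
  6  010111000110011010111011→0 (0)
  7  101110001100110101110110→1 (0)
  8  011100011001101011101100→0 (0)
  9  111000110011010111011000→1 (0)
 10  110001100110101110110000→1 (1)
 11  100011001101011101100001→1 (0)
 12  000110011010111011000010→0 (0)
 13  001100110101110110000100→0 (1)
 14  011001101011101100001001→0 (0)
 15  110011010111011000010010→1 (1)
 16  100110101110110000100101→1 (1)
 17  001101011101100001001011→0 (0)
 18  011010111011000010010110→0 (1)
 19  110101110110000100101101→1 (0)
 20  101011101100001001011010→1 (0)
 21  010111011000010010110100→0 (1)
 22  101110110000100101101001→1 (1)
 23  011101100001001011010011→0 (1)
 24  111011000010010110100111→1 (1)
 25  110110000100101101001111→1 (0)
 26  101100001001011010011110→1 (1)
 27  011000010010110100111101→0 (1)
 28  110000100101101001111011→1 (1)
 29  100001001011010011110111→1 (1)
 30  000010010110100111101111→0 (1)
 31  000100101101001111011111→0 (1)
 32  001001011010011110111111→0 (1)
 33  010010110100111101111111→0 (1)
 34  100101101001111011111111→1 (0)
 35  001011010011110111111110→0 (0)
 36  010110100111101111111100→0 (0)
 37  101101001111011111111000→1 (0)
 38  011010011110111111110000→0 (0)
 39  110100111101111111100000→1 (1)
 40  101001111011111111000001→1 (0)
 41  010011110111111110000010→0 (0)
 42  100111101111111100000100→1 (0)
 43  001111011111111000001000→0 (1)
 44  011110111111110000010001→0 (1)
 45  111101111111100000100011→1 (0)
 46  111011111111000001000110→1 (0)
 47  110111111110000010001100→1 (1)
 48  101111111100000100011001→1 (1)
 49  011111111000001000110011→0 (1)
 50  111111110000010001100111→1 (1)
 51  111111100000100011001111→1 (0)
 52  111111000001000110011110→1 (1)
 53  111110000010001100111101→1 (0)
 54  111100000100011001111010→1 (0)
 55  111000001000110011110100→1 (0)
 56  110000010001100111101000→1 (0)
 57  100000100011001111010000→1 (1)
 58  000001000110011110100001→0 (1)
 59  000010001100111101000011→0 (1)
 60  000100011001111010000111→0 (0)
 61  001000110011110100001110→0 (0)
 62  010001100111101000011100→0 (0)
 63  100011001111010000111000→1 (0)
 64  000110011110100001110000→0 (0)
 65  001100111101000011100000→0 (0)
 66  011001111010000111000000→0 (0)
 67  110011110100001110000000→1 (1)
 68  100111101000011100000001→1 (0)
 69  001111010000111000000010→0 (0)
 70  011110100001110000000100→0 (1)
 71  111101000011100000001001→1 (1)
 72  111010000111000000010011→1 (0)
 73  110100001110000000100110→1 (0)
 74  101000011100000001001100→1 (1)
 75  010000111000000010011001→0 (0)
 76  100001110000000100110010→1 (1)
 77  000011100000001001100101→0 (0)
 78  000111000000010011001010→0 (1)
 79  001110000000100110010101→0 (0)
 80  011100000001001100101010→0 (1)
 81  111000000010011001010101→1 (1)
 82  110000000100110010101011→1 (1)
 83  100000001001100101010111→1 (1)
 84  000000010011001010101111→0 (1)
 85  000000100110010101011111→0 (1)
 86  000001001100101010111111→0 (1)
 87  000010011001010101111111→0 (1)
 88  000100110010101011111111→0 (1)
 89  001001100101010111111111→0 (1)
 90  010011001010101111111111→0 (1)
 91  100110010101011111111111→1 (0)
 92  001100101010111111111110→0 (0)
 93  011001010101111111111100→0 (0)
 94  110010101011111111111000→1 (0)
 95  100101010111111111110000→1 (1)
 96  001010101111111111100001→0 (1)
 97  010101011111111111000011→0 (1)
 98  101010111111111110000111→1 (1)
 99  010101111111111100001111→0 (1)
100  101011111111111000011111→1 (0)
101  010111111111110000111110→0 (0)
102  101111111111100001111100→1 (1)
103  011111111111000011111001→0 (0)
104  111111111110000111110010→1 (1)
105  111111111100001111100101→1 (1)
106  111111111000011111001011→1 (1)
107  111111110000111110010111→1 (1)
108  111111100001111100101111→1 (0)
109  111111000011111001011110→1 (1)
110  111110000111110010111101→1 (0)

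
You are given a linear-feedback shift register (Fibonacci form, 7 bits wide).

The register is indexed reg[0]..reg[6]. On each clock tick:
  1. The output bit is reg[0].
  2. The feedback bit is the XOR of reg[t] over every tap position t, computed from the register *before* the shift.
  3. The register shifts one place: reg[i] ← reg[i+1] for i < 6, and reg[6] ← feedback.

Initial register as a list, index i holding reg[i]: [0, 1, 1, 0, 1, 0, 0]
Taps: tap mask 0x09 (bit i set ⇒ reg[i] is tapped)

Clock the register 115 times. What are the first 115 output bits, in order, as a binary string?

0110100001010101111101001010001101110001111111000011101111001011001001000000100010011000101110101101100000110011010

k : reg_k → out_k, fb_k
0: 0110100 → 0, fb=0
1: 1101000 → 1, fb=0
2: 1010000 → 1, fb=1
3: 0100001 → 0, fb=0
4: 1000010 → 1, fb=1
5: 0000101 → 0, fb=0
6: 0001010 → 0, fb=1
7: 0010101 → 0, fb=0
8: 0101010 → 0, fb=1
9: 1010101 → 1, fb=1
10: 0101011 → 0, fb=1
11: 1010111 → 1, fb=1
12: 0101111 → 0, fb=1
13: 1011111 → 1, fb=0
14: 0111110 → 0, fb=1
15: 1111101 → 1, fb=0
16: 1111010 → 1, fb=0
17: 1110100 → 1, fb=1
18: 1101001 → 1, fb=0
19: 1010010 → 1, fb=1
20: 0100101 → 0, fb=0
21: 1001010 → 1, fb=0
22: 0010100 → 0, fb=0
23: 0101000 → 0, fb=1
24: 1010001 → 1, fb=1
25: 0100011 → 0, fb=0
26: 1000110 → 1, fb=1
27: 0001101 → 0, fb=1
28: 0011011 → 0, fb=1
29: 0110111 → 0, fb=0
30: 1101110 → 1, fb=0
31: 1011100 → 1, fb=0
32: 0111000 → 0, fb=1
33: 1110001 → 1, fb=1
34: 1100011 → 1, fb=1
35: 1000111 → 1, fb=1
36: 0001111 → 0, fb=1
37: 0011111 → 0, fb=1
38: 0111111 → 0, fb=1
39: 1111111 → 1, fb=0
40: 1111110 → 1, fb=0
41: 1111100 → 1, fb=0
42: 1111000 → 1, fb=0
43: 1110000 → 1, fb=1
44: 1100001 → 1, fb=1
45: 1000011 → 1, fb=1
46: 0000111 → 0, fb=0
47: 0001110 → 0, fb=1
48: 0011101 → 0, fb=1
49: 0111011 → 0, fb=1
50: 1110111 → 1, fb=1
51: 1101111 → 1, fb=0
52: 1011110 → 1, fb=0
53: 0111100 → 0, fb=1
54: 1111001 → 1, fb=0
55: 1110010 → 1, fb=1
56: 1100101 → 1, fb=1
57: 1001011 → 1, fb=0
58: 0010110 → 0, fb=0
59: 0101100 → 0, fb=1
60: 1011001 → 1, fb=0
61: 0110010 → 0, fb=0
62: 1100100 → 1, fb=1
63: 1001001 → 1, fb=0
64: 0010010 → 0, fb=0
65: 0100100 → 0, fb=0
66: 1001000 → 1, fb=0
67: 0010000 → 0, fb=0
68: 0100000 → 0, fb=0
69: 1000000 → 1, fb=1
70: 0000001 → 0, fb=0
71: 0000010 → 0, fb=0
72: 0000100 → 0, fb=0
73: 0001000 → 0, fb=1
74: 0010001 → 0, fb=0
75: 0100010 → 0, fb=0
76: 1000100 → 1, fb=1
77: 0001001 → 0, fb=1
78: 0010011 → 0, fb=0
79: 0100110 → 0, fb=0
80: 1001100 → 1, fb=0
81: 0011000 → 0, fb=1
82: 0110001 → 0, fb=0
83: 1100010 → 1, fb=1
84: 1000101 → 1, fb=1
85: 0001011 → 0, fb=1
86: 0010111 → 0, fb=0
87: 0101110 → 0, fb=1
88: 1011101 → 1, fb=0
89: 0111010 → 0, fb=1
90: 1110101 → 1, fb=1
91: 1101011 → 1, fb=0
92: 1010110 → 1, fb=1
93: 0101101 → 0, fb=1
94: 1011011 → 1, fb=0
95: 0110110 → 0, fb=0
96: 1101100 → 1, fb=0
97: 1011000 → 1, fb=0
98: 0110000 → 0, fb=0
99: 1100000 → 1, fb=1
100: 1000001 → 1, fb=1
101: 0000011 → 0, fb=0
102: 0000110 → 0, fb=0
103: 0001100 → 0, fb=1
104: 0011001 → 0, fb=1
105: 0110011 → 0, fb=0
106: 1100110 → 1, fb=1
107: 1001101 → 1, fb=0
108: 0011010 → 0, fb=1
109: 0110101 → 0, fb=0
110: 1101010 → 1, fb=0
111: 1010100 → 1, fb=1
112: 0101001 → 0, fb=1
113: 1010011 → 1, fb=1
114: 0100111 → 0, fb=0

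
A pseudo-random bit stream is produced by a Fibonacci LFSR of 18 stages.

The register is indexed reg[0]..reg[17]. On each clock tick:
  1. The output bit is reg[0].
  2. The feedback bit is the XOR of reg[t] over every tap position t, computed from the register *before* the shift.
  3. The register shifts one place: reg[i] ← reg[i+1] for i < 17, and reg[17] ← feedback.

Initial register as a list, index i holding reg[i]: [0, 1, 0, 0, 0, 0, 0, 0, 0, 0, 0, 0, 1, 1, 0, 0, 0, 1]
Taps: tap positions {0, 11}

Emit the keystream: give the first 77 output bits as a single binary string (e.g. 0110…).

01000000000011000100100010010010001101100100100000011101101010010101010111000

step | reg (before) | out | fb
   0 | 010000000000110001 | 0 | 0
   1 | 100000000001100010 | 1 | 0
   2 | 000000000011000100 | 0 | 1
   3 | 000000000110001001 | 0 | 0
   4 | 000000001100010010 | 0 | 0
   5 | 000000011000100100 | 0 | 0
   6 | 000000110001001000 | 0 | 1
   7 | 000001100010010001 | 0 | 0
   8 | 000011000100100010 | 0 | 0
   9 | 000110001001000100 | 0 | 1
  10 | 001100010010001001 | 0 | 0
  11 | 011000100100010010 | 0 | 0
  12 | 110001001000100100 | 1 | 1
  13 | 100010010001001001 | 1 | 0
  14 | 000100100010010010 | 0 | 0
  15 | 001001000100100100 | 0 | 0
  16 | 010010001001001000 | 0 | 1
  17 | 100100010010010001 | 1 | 1
  18 | 001000100100100011 | 0 | 0
  19 | 010001001001000110 | 0 | 1
  20 | 100010010010001101 | 1 | 1
  21 | 000100100100011011 | 0 | 0
  22 | 001001001000110110 | 0 | 0
  23 | 010010010001101100 | 0 | 1
  24 | 100100100011011001 | 1 | 0
  25 | 001001000110110010 | 0 | 0
  26 | 010010001101100100 | 0 | 1
  27 | 100100011011001001 | 1 | 0
  28 | 001000110110010010 | 0 | 0
  29 | 010001101100100100 | 0 | 0
  30 | 100011011001001000 | 1 | 0
  31 | 000110110010010000 | 0 | 0
  32 | 001101100100100000 | 0 | 0
  33 | 011011001001000000 | 0 | 1
  34 | 110110010010000001 | 1 | 1
  35 | 101100100100000011 | 1 | 1
  36 | 011001001000000111 | 0 | 0
  37 | 110010010000001110 | 1 | 1
  38 | 100100100000011101 | 1 | 1
  39 | 001001000000111011 | 0 | 0
  40 | 010010000001110110 | 0 | 1
  41 | 100100000011101101 | 1 | 0
  42 | 001000000111011010 | 0 | 1
  43 | 010000001110110101 | 0 | 0
  44 | 100000011101101010 | 1 | 0
  45 | 000000111011010100 | 0 | 1
  46 | 000001110110101001 | 0 | 0
  47 | 000011101101010010 | 0 | 1
  48 | 000111011010100101 | 0 | 0
  49 | 001110110101001010 | 0 | 1
  50 | 011101101010010101 | 0 | 0
  51 | 111011010100101010 | 1 | 1
  52 | 110110101001010101 | 1 | 0
  53 | 101101010010101010 | 1 | 1
  54 | 011010100101010101 | 0 | 1
  55 | 110101001010101011 | 1 | 1
  56 | 101010010101010111 | 1 | 0
  57 | 010100101010101110 | 0 | 0
  58 | 101001010101011100 | 1 | 0
  59 | 010010101010111000 | 0 | 0
  60 | 100101010101110000 | 1 | 0
  61 | 001010101011100000 | 0 | 1
  62 | 010101010111000001 | 0 | 1
  63 | 101010101110000011 | 1 | 1
  64 | 010101011100000111 | 0 | 0
  65 | 101010111000001110 | 1 | 1
  66 | 010101110000011101 | 0 | 0
  67 | 101011100000111010 | 1 | 1
  68 | 010111000001110101 | 0 | 1
  69 | 101110000011101011 | 1 | 0
  70 | 011100000111010110 | 0 | 1
  71 | 111000001110101101 | 1 | 1
  72 | 110000011101011011 | 1 | 0
  73 | 100000111010110110 | 1 | 1
  74 | 000001110101101101 | 0 | 1
  75 | 000011101011011011 | 0 | 1
  76 | 000111010110110111 | 0 | 0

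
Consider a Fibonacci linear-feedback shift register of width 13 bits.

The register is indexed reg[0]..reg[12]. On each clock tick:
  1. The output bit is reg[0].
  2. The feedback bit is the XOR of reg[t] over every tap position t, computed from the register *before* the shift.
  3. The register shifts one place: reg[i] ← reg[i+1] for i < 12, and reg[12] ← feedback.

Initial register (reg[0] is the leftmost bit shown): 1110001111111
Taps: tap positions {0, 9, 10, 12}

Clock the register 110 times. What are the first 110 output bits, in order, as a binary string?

step | reg (before) | out | fb
   0 | 1110001111111 | 1 | 0
   1 | 1100011111110 | 1 | 1
   2 | 1000111111101 | 1 | 0
   3 | 0001111111010 | 0 | 1
   4 | 0011111110101 | 0 | 0
   5 | 0111111101010 | 0 | 1
   6 | 1111111010101 | 1 | 1
   7 | 1111110101011 | 1 | 1
   8 | 1111101010111 | 1 | 1
   9 | 1111010101111 | 1 | 0
  10 | 1110101011110 | 1 | 1
  11 | 1101010111101 | 1 | 0
  12 | 1010101111010 | 1 | 0
  13 | 0101011110100 | 0 | 1
  14 | 1010111101001 | 1 | 1
  15 | 0101111010011 | 0 | 1
  16 | 1011110100111 | 1 | 1
  17 | 0111101001111 | 0 | 1
  18 | 1111010011111 | 1 | 0
  19 | 1110100111110 | 1 | 1
  20 | 1101001111101 | 1 | 0
  21 | 1010011111010 | 1 | 0
  22 | 0100111110100 | 0 | 1
  23 | 1001111101001 | 1 | 1
  24 | 0011111010011 | 0 | 1
  25 | 0111110100111 | 0 | 0
  26 | 1111101001110 | 1 | 1
  27 | 1111010011101 | 1 | 0
  28 | 1110100111010 | 1 | 0
  29 | 1101001110100 | 1 | 0
  30 | 1010011101000 | 1 | 0
  31 | 0100111010000 | 0 | 0
  32 | 1001110100000 | 1 | 1
  33 | 0011101000001 | 0 | 1
  34 | 0111010000011 | 0 | 1
  35 | 1110100000111 | 1 | 1
  36 | 1101000001111 | 1 | 0
  37 | 1010000011110 | 1 | 1
  38 | 0100000111101 | 0 | 1
  39 | 1000001111011 | 1 | 1
  40 | 0000011110111 | 0 | 0
  41 | 0000111101110 | 0 | 0
  42 | 0001111011100 | 0 | 0
  43 | 0011110111000 | 0 | 1
  44 | 0111101110001 | 0 | 1
  45 | 1111011100011 | 1 | 0
  46 | 1110111000110 | 1 | 0
  47 | 1101110001100 | 1 | 1
  48 | 1011100011001 | 1 | 1
  49 | 0111000110011 | 0 | 1
  50 | 1110001100111 | 1 | 1
  51 | 1100011001111 | 1 | 0
  52 | 1000110011110 | 1 | 1
  53 | 0001100111101 | 0 | 1
  54 | 0011001111011 | 0 | 0
  55 | 0110011110110 | 0 | 1
  56 | 1100111101101 | 1 | 0
  57 | 1001111011010 | 1 | 0
  58 | 0011110110100 | 0 | 1
  59 | 0111101101001 | 0 | 0
  60 | 1111011010010 | 1 | 1
  61 | 1110110100101 | 1 | 1
  62 | 1101101001011 | 1 | 1
  63 | 1011010010111 | 1 | 1
  64 | 0110100101111 | 0 | 1
  65 | 1101001011111 | 1 | 0
  66 | 1010010111110 | 1 | 1
  67 | 0100101111101 | 0 | 1
  68 | 1001011111011 | 1 | 1
  69 | 0010111110111 | 0 | 0
  70 | 0101111101110 | 0 | 0
  71 | 1011111011100 | 1 | 1
  72 | 0111110111001 | 0 | 0
  73 | 1111101110010 | 1 | 1
  74 | 1111011100101 | 1 | 1
  75 | 1110111001011 | 1 | 1
  76 | 1101110010111 | 1 | 1
  77 | 1011100101111 | 1 | 0
  78 | 0111001011110 | 0 | 0
  79 | 1110010111100 | 1 | 1
  80 | 1100101111001 | 1 | 1
  81 | 1001011110011 | 1 | 0
  82 | 0010111100110 | 0 | 1
  83 | 0101111001101 | 0 | 1
  84 | 1011110011011 | 1 | 1
  85 | 0111100110111 | 0 | 0
  86 | 1111001101110 | 1 | 1
  87 | 1110011011101 | 1 | 0
  88 | 1100110111010 | 1 | 0
  89 | 1001101110100 | 1 | 0
  90 | 0011011101000 | 0 | 1
  91 | 0110111010001 | 0 | 1
  92 | 1101110100011 | 1 | 0
  93 | 1011101000110 | 1 | 0
  94 | 0111010001100 | 0 | 0
  95 | 1110100011000 | 1 | 0
  96 | 1101000110000 | 1 | 1
  97 | 1010001100001 | 1 | 0
  98 | 0100011000010 | 0 | 0
  99 | 1000110000100 | 1 | 0
 100 | 0001100001000 | 0 | 1
 101 | 0011000010001 | 0 | 1
 102 | 0110000100011 | 0 | 1
 103 | 1100001000111 | 1 | 1
 104 | 1000010001111 | 1 | 0
 105 | 0000100011110 | 0 | 0
 106 | 0001000111100 | 0 | 0
 107 | 0010001111000 | 0 | 1
 108 | 0100011110001 | 0 | 1
 109 | 1000111100011 | 1 | 0

11100011111110101011110100111110100111010000011110111000110011110110100101111101110010111100110111010001100001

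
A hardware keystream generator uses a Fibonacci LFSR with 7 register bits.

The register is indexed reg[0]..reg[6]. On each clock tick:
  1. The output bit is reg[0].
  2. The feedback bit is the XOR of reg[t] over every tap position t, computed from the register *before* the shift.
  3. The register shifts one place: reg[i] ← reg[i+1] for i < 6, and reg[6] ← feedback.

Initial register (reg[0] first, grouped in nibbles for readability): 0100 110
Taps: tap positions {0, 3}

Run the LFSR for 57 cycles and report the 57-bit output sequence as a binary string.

010011000101110101101100000110011010100111001111011010000

tick  register→output (feedback)
  0  0100110→0 (0)
  1  1001100→1 (0)
  2  0011000→0 (1)
  3  0110001→0 (0)
  4  1100010→1 (1)
  5  1000101→1 (1)
  6  0001011→0 (1)
  7  0010111→0 (0)
  8  0101110→0 (1)
  9  1011101→1 (0)
 10  0111010→0 (1)
 11  1110101→1 (1)
 12  1101011→1 (0)
 13  1010110→1 (1)
 14  0101101→0 (1)
 15  1011011→1 (0)
 16  0110110→0 (0)
 17  1101100→1 (0)
 18  1011000→1 (0)
 19  0110000→0 (0)
 20  1100000→1 (1)
 21  1000001→1 (1)
 22  0000011→0 (0)
 23  0000110→0 (0)
 24  0001100→0 (1)
 25  0011001→0 (1)
 26  0110011→0 (0)
 27  1100110→1 (1)
 28  1001101→1 (0)
 29  0011010→0 (1)
 30  0110101→0 (0)
 31  1101010→1 (0)
 32  1010100→1 (1)
 33  0101001→0 (1)
 34  1010011→1 (1)
 35  0100111→0 (0)
 36  1001110→1 (0)
 37  0011100→0 (1)
 38  0111001→0 (1)
 39  1110011→1 (1)
 40  1100111→1 (1)
 41  1001111→1 (0)
 42  0011110→0 (1)
 43  0111101→0 (1)
 44  1111011→1 (0)
 45  1110110→1 (1)
 46  1101101→1 (0)
 47  1011010→1 (0)
 48  0110100→0 (0)
 49  1101000→1 (0)
 50  1010000→1 (1)
 51  0100001→0 (0)
 52  1000010→1 (1)
 53  0000101→0 (0)
 54  0001010→0 (1)
 55  0010101→0 (0)
 56  0101010→0 (1)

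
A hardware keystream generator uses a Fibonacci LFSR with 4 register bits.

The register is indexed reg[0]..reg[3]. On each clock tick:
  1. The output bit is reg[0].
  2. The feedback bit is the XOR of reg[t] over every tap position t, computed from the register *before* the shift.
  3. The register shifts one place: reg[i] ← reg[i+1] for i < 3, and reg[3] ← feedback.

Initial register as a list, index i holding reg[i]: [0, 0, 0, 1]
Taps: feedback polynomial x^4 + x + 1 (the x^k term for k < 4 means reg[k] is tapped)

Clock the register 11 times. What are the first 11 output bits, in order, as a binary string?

k : reg_k → out_k, fb_k
0: 0001 → 0, fb=0
1: 0010 → 0, fb=0
2: 0100 → 0, fb=1
3: 1001 → 1, fb=1
4: 0011 → 0, fb=0
5: 0110 → 0, fb=1
6: 1101 → 1, fb=0
7: 1010 → 1, fb=1
8: 0101 → 0, fb=1
9: 1011 → 1, fb=1
10: 0111 → 0, fb=1

00010011010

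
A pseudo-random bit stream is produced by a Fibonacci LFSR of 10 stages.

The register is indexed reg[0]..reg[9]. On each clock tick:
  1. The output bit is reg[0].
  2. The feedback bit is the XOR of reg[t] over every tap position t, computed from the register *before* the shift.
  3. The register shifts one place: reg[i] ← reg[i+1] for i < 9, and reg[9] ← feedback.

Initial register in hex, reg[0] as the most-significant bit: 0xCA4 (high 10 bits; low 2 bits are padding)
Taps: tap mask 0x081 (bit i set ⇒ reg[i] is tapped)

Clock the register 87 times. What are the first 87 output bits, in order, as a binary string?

step | reg (before) | out | fb
   0 | 1100101001 | 1 | 1
   1 | 1001010011 | 1 | 1
   2 | 0010100111 | 0 | 1
   3 | 0101001111 | 0 | 1
   4 | 1010011111 | 1 | 0
   5 | 0100111110 | 0 | 1
   6 | 1001111101 | 1 | 0
   7 | 0011111010 | 0 | 0
   8 | 0111110100 | 0 | 1
   9 | 1111101001 | 1 | 1
  10 | 1111010011 | 1 | 1
  11 | 1110100111 | 1 | 0
  12 | 1101001110 | 1 | 0
  13 | 1010011100 | 1 | 0
  14 | 0100111000 | 0 | 0
  15 | 1001110000 | 1 | 1
  16 | 0011100001 | 0 | 0
  17 | 0111000010 | 0 | 0
  18 | 1110000100 | 1 | 0
  19 | 1100001000 | 1 | 1
  20 | 1000010001 | 1 | 1
  21 | 0000100011 | 0 | 0
  22 | 0001000110 | 0 | 1
  23 | 0010001101 | 0 | 1
  24 | 0100011011 | 0 | 0
  25 | 1000110110 | 1 | 0
  26 | 0001101100 | 0 | 1
  27 | 0011011001 | 0 | 0
  28 | 0110110010 | 0 | 0
  29 | 1101100100 | 1 | 0
  30 | 1011001000 | 1 | 1
  31 | 0110010001 | 0 | 0
  32 | 1100100010 | 1 | 1
  33 | 1001000101 | 1 | 0
  34 | 0010001010 | 0 | 0
  35 | 0100010100 | 0 | 1
  36 | 1000101001 | 1 | 1
  37 | 0001010011 | 0 | 0
  38 | 0010100110 | 0 | 1
  39 | 0101001101 | 0 | 1
  40 | 1010011011 | 1 | 1
  41 | 0100110111 | 0 | 1
  42 | 1001101111 | 1 | 0
  43 | 0011011110 | 0 | 1
  44 | 0110111101 | 0 | 1
  45 | 1101111011 | 1 | 1
  46 | 1011110111 | 1 | 0
  47 | 0111101110 | 0 | 1
  48 | 1111011101 | 1 | 0
  49 | 1110111010 | 1 | 1
  50 | 1101110101 | 1 | 0
  51 | 1011101010 | 1 | 1
  52 | 0111010101 | 0 | 1
  53 | 1110101011 | 1 | 1
  54 | 1101010111 | 1 | 0
  55 | 1010101110 | 1 | 0
  56 | 0101011100 | 0 | 1
  57 | 1010111001 | 1 | 1
  58 | 0101110011 | 0 | 0
  59 | 1011100110 | 1 | 0
  60 | 0111001100 | 0 | 1
  61 | 1110011001 | 1 | 1
  62 | 1100110011 | 1 | 1
  63 | 1001100111 | 1 | 0
  64 | 0011001110 | 0 | 1
  65 | 0110011101 | 0 | 1
  66 | 1100111011 | 1 | 1
  67 | 1001110111 | 1 | 0
  68 | 0011101110 | 0 | 1
  69 | 0111011101 | 0 | 1
  70 | 1110111011 | 1 | 1
  71 | 1101110111 | 1 | 0
  72 | 1011101110 | 1 | 0
  73 | 0111011100 | 0 | 1
  74 | 1110111001 | 1 | 1
  75 | 1101110011 | 1 | 1
  76 | 1011100111 | 1 | 0
  77 | 0111001110 | 0 | 1
  78 | 1110011101 | 1 | 0
  79 | 1100111010 | 1 | 1
  80 | 1001110101 | 1 | 0
  81 | 0011101010 | 0 | 0
  82 | 0111010100 | 0 | 1
  83 | 1110101001 | 1 | 1
  84 | 1101010011 | 1 | 1
  85 | 1010100111 | 1 | 0
  86 | 0101001110 | 0 | 1

110010100111110100111000010001101100100010100110111101110101011100110011101110111001110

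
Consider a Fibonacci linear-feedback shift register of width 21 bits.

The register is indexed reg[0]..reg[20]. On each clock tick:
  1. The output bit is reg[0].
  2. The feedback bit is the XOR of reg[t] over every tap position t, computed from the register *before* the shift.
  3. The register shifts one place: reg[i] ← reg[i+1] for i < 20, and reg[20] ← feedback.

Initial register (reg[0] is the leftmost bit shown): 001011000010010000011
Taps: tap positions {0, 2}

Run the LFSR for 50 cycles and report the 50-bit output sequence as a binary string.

00101100001001000001110011100101101000110111101110

tick  register→output (feedback)
  0  001011000010010000011→0 (1)
  1  010110000100100000111→0 (0)
  2  101100001001000001110→1 (0)
  3  011000010010000011100→0 (1)
  4  110000100100000111001→1 (1)
  5  100001001000001110011→1 (1)
  6  000010010000011100111→0 (0)
  7  000100100000111001110→0 (0)
  8  001001000001110011100→0 (1)
  9  010010000011100111001→0 (0)
 10  100100000111001110010→1 (1)
 11  001000001110011100101→0 (1)
 12  010000011100111001011→0 (0)
 13  100000111001110010110→1 (1)
 14  000001110011100101101→0 (0)
 15  000011100111001011010→0 (0)
 16  000111001110010110100→0 (0)
 17  001110011100101101000→0 (1)
 18  011100111001011010001→0 (1)
 19  111001110010110100011→1 (0)
 20  110011100101101000110→1 (1)
 21  100111001011010001101→1 (1)
 22  001110010110100011011→0 (1)
 23  011100101101000110111→0 (1)
 24  111001011010001101111→1 (0)
 25  110010110100011011110→1 (1)
 26  100101101000110111101→1 (1)
 27  001011010001101111011→0 (1)
 28  010110100011011110111→0 (0)
 29  101101000110111101110→1 (0)
 30  011010001101111011100→0 (1)
 31  110100011011110111001→1 (1)
 32  101000110111101110011→1 (0)
 33  010001101111011100110→0 (0)
 34  100011011110111001100→1 (1)
 35  000110111101110011001→0 (0)
 36  001101111011100110010→0 (1)
 37  011011110111001100101→0 (1)
 38  110111101110011001011→1 (1)
 39  101111011100110010111→1 (0)
 40  011110111001100101110→0 (1)
 41  111101110011001011101→1 (0)
 42  111011100110010111010→1 (0)
 43  110111001100101110100→1 (1)
 44  101110011001011101001→1 (0)
 45  011100110010111010010→0 (1)
 46  111001100101110100101→1 (0)
 47  110011001011101001010→1 (1)
 48  100110010111010010101→1 (1)
 49  001100101110100101011→0 (1)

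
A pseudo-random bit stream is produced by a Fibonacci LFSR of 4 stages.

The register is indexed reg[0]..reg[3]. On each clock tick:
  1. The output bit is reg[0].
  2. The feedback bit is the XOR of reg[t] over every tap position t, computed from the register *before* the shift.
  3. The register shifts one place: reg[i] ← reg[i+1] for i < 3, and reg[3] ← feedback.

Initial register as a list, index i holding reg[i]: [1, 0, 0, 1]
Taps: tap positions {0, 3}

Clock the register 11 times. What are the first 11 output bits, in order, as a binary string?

tick  register→output (feedback)
  0  1001→1 (0)
  1  0010→0 (0)
  2  0100→0 (0)
  3  1000→1 (1)
  4  0001→0 (1)
  5  0011→0 (1)
  6  0111→0 (1)
  7  1111→1 (0)
  8  1110→1 (1)
  9  1101→1 (0)
 10  1010→1 (1)

10010001111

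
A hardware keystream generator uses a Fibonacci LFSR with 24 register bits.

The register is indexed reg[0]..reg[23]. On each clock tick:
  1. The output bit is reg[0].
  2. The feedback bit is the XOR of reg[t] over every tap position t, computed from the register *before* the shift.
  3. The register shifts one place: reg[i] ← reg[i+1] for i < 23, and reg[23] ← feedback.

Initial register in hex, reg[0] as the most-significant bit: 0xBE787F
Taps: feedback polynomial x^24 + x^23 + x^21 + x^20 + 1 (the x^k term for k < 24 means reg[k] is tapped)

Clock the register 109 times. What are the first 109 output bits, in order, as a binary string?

1011111001111000011111110011001000010010000101110011101101110010010100000010100010110101001110001101010110010

tick  register→output (feedback)
  0  101111100111100001111111→1 (0)
  1  011111001111000011111110→0 (0)
  2  111110011110000111111100→1 (1)
  3  111100111100001111111001→1 (1)
  4  111001111000011111110011→1 (0)
  5  110011110000111111100110→1 (0)
  6  100111100001111111001100→1 (1)
  7  001111000011111110011001→0 (0)
  8  011110000111111100110010→0 (0)
  9  111100001111111001100100→1 (0)
 10  111000011111110011001000→1 (0)
 11  110000111111100110010000→1 (1)
 12  100001111111001100100001→1 (0)
 13  000011111110011001000010→0 (0)
 14  000111111100110010000100→0 (1)
 15  001111111001100100001001→0 (0)
 16  011111110011001000010010→0 (0)
 17  111111100110010000100100→1 (0)
 18  111111001100100001001000→1 (0)
 19  111110011001000010010000→1 (1)
 20  111100110010000100100001→1 (0)
 21  111001100100001001000010→1 (1)
 22  110011001000010010000101→1 (1)
 23  100110010000100100001011→1 (1)
 24  001100100001001000010111→0 (0)
 25  011001000010010000101110→0 (0)
 26  110010000100100001011100→1 (1)
 27  100100001001000010111001→1 (1)
 28  001000010010000101110011→0 (1)
 29  010000100100001011100111→0 (0)
 30  100001001000010111001110→1 (1)
 31  000010010000101110011101→0 (1)
 32  000100100001011100111011→0 (0)
 33  001001000010111001110110→0 (1)
 34  010010000101110011101101→0 (1)
 35  100100001011100111011011→1 (1)
 36  001000010111001110110111→0 (0)
 37  010000101110011101101110→0 (0)
 38  100001011100111011011100→1 (1)
 39  000010111001110110111001→0 (0)
 40  000101110011101101110010→0 (0)
 41  001011100111011011100100→0 (1)
 42  010111001110110111001001→0 (0)
 43  101110011101101110010010→1 (1)
 44  011100111011011100100101→0 (0)
 45  111001110110111001001010→1 (0)
 46  110011101101110010010100→1 (0)
 47  100111011011100100101000→1 (0)
 48  001110110111001001010000→0 (0)
 49  011101101110010010100000→0 (0)
 50  111011011100100101000000→1 (1)
 51  110110111001001010000001→1 (0)
 52  101101110010010100000010→1 (1)
 53  011011100100101000000101→0 (0)
 54  110111001001010000001010→1 (0)
 55  101110010010100000010100→1 (0)
 56  011100100101000000101000→0 (1)
 57  111001001010000001010001→1 (0)
 58  110010010100000010100010→1 (1)
 59  100100101000000101000101→1 (1)
 60  001001010000001010001011→0 (0)
 61  010010100000010100010110→0 (1)
 62  100101000000101000101101→1 (0)
 63  001010000001010001011010→0 (1)
 64  010100000010100010110101→0 (0)
 65  101000000101000101101010→1 (0)
 66  010000001010001011010100→0 (1)
 67  100000010100010110101001→1 (1)
 68  000000101000101101010011→0 (1)
 69  000001010001011010100111→0 (0)
 70  000010100010110101001110→0 (0)
 71  000101000101101010011100→0 (0)
 72  001010001011010100111000→0 (1)
 73  010100010110101001110001→0 (1)
 74  101000101101010011100011→1 (0)
 75  010001011010100111000110→0 (1)
 76  100010110101001110001101→1 (0)
 77  000101101010011100011010→0 (1)
 78  001011010100111000110101→0 (0)
 79  010110101001110001101010→0 (1)
 80  101101010011100011010101→1 (1)
 81  011010100111000110101011→0 (0)
 82  110101001110001101010110→1 (0)
 83  101010011100011010101100→1 (1)
 84  010100111000110101011001→0 (0)
 85  101001110001101010110010→1 (1)
 86  010011100011010101100101→0 (0)
 87  100111000110101011001010→1 (0)
 88  001110001101010110010100→0 (1)
 89  011100011010101100101001→0 (0)
 90  111000110101011001010010→1 (1)
 91  110001101010110010100101→1 (1)
 92  100011010101100101001011→1 (1)
 93  000110101011001010010111→0 (0)
 94  001101010110010100101110→0 (0)
 95  011010101100101001011100→0 (0)
 96  110101011001010010111000→1 (0)
 97  101010110010100101110000→1 (1)
 98  010101100101001011100001→0 (1)
 99  101011001010010111000011→1 (0)
100  010110010100101110000110→0 (1)
101  101100101001011100001101→1 (0)
102  011001010010111000011010→0 (1)
103  110010100101110000110101→1 (1)
104  100101001011100001101011→1 (1)
105  001010010111000011010111→0 (0)
106  010100101110000110101110→0 (0)
107  101001011100001101011100→1 (1)
108  010010111000011010111001→0 (0)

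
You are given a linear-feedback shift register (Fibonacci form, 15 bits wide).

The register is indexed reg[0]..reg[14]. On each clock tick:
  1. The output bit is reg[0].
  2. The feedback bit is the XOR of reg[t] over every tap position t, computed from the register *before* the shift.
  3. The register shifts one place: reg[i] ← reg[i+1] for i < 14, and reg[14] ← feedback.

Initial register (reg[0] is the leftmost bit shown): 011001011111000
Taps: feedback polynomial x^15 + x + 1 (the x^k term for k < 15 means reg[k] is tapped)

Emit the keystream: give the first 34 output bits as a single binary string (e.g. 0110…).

step | reg (before) | out | fb
   0 | 011001011111000 | 0 | 1
   1 | 110010111110001 | 1 | 0
   2 | 100101111100010 | 1 | 1
   3 | 001011111000101 | 0 | 0
   4 | 010111110001010 | 0 | 1
   5 | 101111100010101 | 1 | 1
   6 | 011111000101011 | 0 | 1
   7 | 111110001010111 | 1 | 0
   8 | 111100010101110 | 1 | 0
   9 | 111000101011100 | 1 | 0
  10 | 110001010111000 | 1 | 0
  11 | 100010101110000 | 1 | 1
  12 | 000101011100001 | 0 | 0
  13 | 001010111000010 | 0 | 0
  14 | 010101110000100 | 0 | 1
  15 | 101011100001001 | 1 | 1
  16 | 010111000010011 | 0 | 1
  17 | 101110000100111 | 1 | 1
  18 | 011100001001111 | 0 | 1
  19 | 111000010011111 | 1 | 0
  20 | 110000100111110 | 1 | 0
  21 | 100001001111100 | 1 | 1
  22 | 000010011111001 | 0 | 0
  23 | 000100111110010 | 0 | 0
  24 | 001001111100100 | 0 | 0
  25 | 010011111001000 | 0 | 1
  26 | 100111110010001 | 1 | 1
  27 | 001111100100011 | 0 | 0
  28 | 011111001000110 | 0 | 1
  29 | 111110010001101 | 1 | 0
  30 | 111100100011010 | 1 | 0
  31 | 111001000110100 | 1 | 0
  32 | 110010001101000 | 1 | 0
  33 | 100100011010000 | 1 | 1

0110010111110001010111000010011111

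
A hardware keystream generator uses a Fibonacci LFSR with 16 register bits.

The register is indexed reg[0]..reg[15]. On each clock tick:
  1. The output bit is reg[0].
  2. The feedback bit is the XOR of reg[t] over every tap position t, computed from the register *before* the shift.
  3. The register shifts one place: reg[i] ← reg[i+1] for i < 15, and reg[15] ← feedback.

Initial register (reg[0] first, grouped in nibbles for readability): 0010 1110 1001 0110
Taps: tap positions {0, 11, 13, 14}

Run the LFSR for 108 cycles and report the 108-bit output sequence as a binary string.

001011101001011011111000010011101110100000001100000010111101111010001101010011101000101011111000010101110111

step | reg (before) | out | fb
   0 | 0010111010010110 | 0 | 1
   1 | 0101110100101101 | 0 | 1
   2 | 1011101001011011 | 1 | 1
   3 | 0111010010110111 | 0 | 1
   4 | 1110100101101111 | 1 | 1
   5 | 1101001011011111 | 1 | 0
   6 | 1010010110111110 | 1 | 0
   7 | 0100101101111100 | 0 | 0
   8 | 1001011011111000 | 1 | 0
   9 | 0010110111110000 | 0 | 1
  10 | 0101101111100001 | 0 | 0
  11 | 1011011111000010 | 1 | 0
  12 | 0110111110000100 | 0 | 1
  13 | 1101111100001001 | 1 | 1
  14 | 1011111000010011 | 1 | 1
  15 | 0111110000100111 | 0 | 0
  16 | 1111100001001110 | 1 | 1
  17 | 1111000010011101 | 1 | 1
  18 | 1110000100111011 | 1 | 1
  19 | 1100001001110111 | 1 | 0
  20 | 1000010011101110 | 1 | 1
  21 | 0000100111011101 | 0 | 0
  22 | 0001001110111010 | 0 | 0
  23 | 0010011101110100 | 0 | 0
  24 | 0100111011101000 | 0 | 0
  25 | 1001110111010000 | 1 | 0
  26 | 0011101110100000 | 0 | 0
  27 | 0111011101000000 | 0 | 0
  28 | 1110111010000000 | 1 | 1
  29 | 1101110100000001 | 1 | 1
  30 | 1011101000000011 | 1 | 0
  31 | 0111010000000110 | 0 | 0
  32 | 1110100000001100 | 1 | 0
  33 | 1101000000011000 | 1 | 0
  34 | 1010000000110000 | 1 | 0
  35 | 0100000001100000 | 0 | 0
  36 | 1000000011000000 | 1 | 1
  37 | 0000000110000001 | 0 | 0
  38 | 0000001100000010 | 0 | 1
  39 | 0000011000000101 | 0 | 1
  40 | 0000110000001011 | 0 | 1
  41 | 0001100000010111 | 0 | 1
  42 | 0011000000101111 | 0 | 0
  43 | 0110000001011110 | 0 | 1
  44 | 1100000010111101 | 1 | 1
  45 | 1000000101111011 | 1 | 1
  46 | 0000001011110111 | 0 | 1
  47 | 0000010111101111 | 0 | 0
  48 | 0000101111011110 | 0 | 1
  49 | 0001011110111101 | 0 | 0
  50 | 0010111101111010 | 0 | 0
  51 | 0101111011110100 | 0 | 0
  52 | 1011110111101000 | 1 | 1
  53 | 0111101111010001 | 0 | 1
  54 | 1111011110100011 | 1 | 0
  55 | 1110111101000110 | 1 | 1
  56 | 1101111010001101 | 1 | 0
  57 | 1011110100011010 | 1 | 1
  58 | 0111101000110101 | 0 | 0
  59 | 1111010001101010 | 1 | 0
  60 | 1110100011010100 | 1 | 1
  61 | 1101000110101001 | 1 | 1
  62 | 1010001101010011 | 1 | 1
  63 | 0100011010100111 | 0 | 0
  64 | 1000110101001110 | 1 | 1
  65 | 0001101010011101 | 0 | 0
  66 | 0011010100111010 | 0 | 0
  67 | 0110101001110100 | 0 | 0
  68 | 1101010011101000 | 1 | 1
  69 | 1010100111010001 | 1 | 0
  70 | 0101001110100010 | 0 | 1
  71 | 1010011101000101 | 1 | 0
  72 | 0100111010001010 | 0 | 1
  73 | 1001110100010101 | 1 | 1
  74 | 0011101000101011 | 0 | 1
  75 | 0111010001010111 | 0 | 1
  76 | 1110100010101111 | 1 | 1
  77 | 1101000101011111 | 1 | 0
  78 | 1010001010111110 | 1 | 0
  79 | 0100010101111100 | 0 | 0
  80 | 1000101011111000 | 1 | 0
  81 | 0001010111110000 | 0 | 1
  82 | 0010101111100001 | 0 | 0
  83 | 0101011111000010 | 0 | 1
  84 | 1010111110000101 | 1 | 0
  85 | 0101111100001010 | 0 | 1
  86 | 1011111000010101 | 1 | 1
  87 | 0111110000101011 | 0 | 1
  88 | 1111100001010111 | 1 | 0
  89 | 1111000010101110 | 1 | 1
  90 | 1110000101011101 | 1 | 1
  91 | 1100001010111011 | 1 | 1
  92 | 1000010101110111 | 1 | 0
  93 | 0000101011101110 | 0 | 0
  94 | 0001010111011100 | 0 | 0
  95 | 0010101110111000 | 0 | 1
  96 | 0101011101110001 | 0 | 1
  97 | 1010111011100011 | 1 | 0
  98 | 0101110111000110 | 0 | 0
  99 | 1011101110001100 | 1 | 0
 100 | 0111011100011000 | 0 | 1
 101 | 1110111000110001 | 1 | 0
 102 | 1101110001100010 | 1 | 0
 103 | 1011100011000100 | 1 | 0
 104 | 0111000110001000 | 0 | 0
 105 | 1110001100010000 | 1 | 0
 106 | 1100011000100000 | 1 | 1
 107 | 1000110001000001 | 1 | 1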